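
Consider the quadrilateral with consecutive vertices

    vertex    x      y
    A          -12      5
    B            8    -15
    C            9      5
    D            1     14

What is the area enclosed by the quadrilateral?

304.5

Apply Gauss's area formula: 2A = Σ (x_i·y_{i+1} − x_{i+1}·y_i), indices taken mod 4.
Cross-terms: 140, 175, 121, 173  ⇒  Σ = 609
Area = |Σ|/2 = 304.5.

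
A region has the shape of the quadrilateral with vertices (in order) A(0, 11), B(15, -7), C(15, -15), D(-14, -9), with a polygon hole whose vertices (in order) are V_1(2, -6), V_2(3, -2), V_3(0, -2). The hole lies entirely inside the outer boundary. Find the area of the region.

Outer boundary:
A→B: (0)(-7) − (15)(11) = -165
B→C: (15)(-15) − (15)(-7) = -120
C→D: (15)(-9) − (-14)(-15) = -345
D→A: (-14)(11) − (0)(-9) = -154
Σ = -784
Area = |Σ|/2 = 392.
Hole:
Cross-terms: 14, -6, 4  ⇒  Σ = 12
Area = |Σ|/2 = 6.
Net area = 392 − 6 = 386.

386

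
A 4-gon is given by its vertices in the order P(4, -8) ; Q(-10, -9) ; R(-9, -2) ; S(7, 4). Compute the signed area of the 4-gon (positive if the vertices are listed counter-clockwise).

-135.5

P→Q: (4)(-9) − (-10)(-8) = -116
Q→R: (-10)(-2) − (-9)(-9) = -61
R→S: (-9)(4) − (7)(-2) = -22
S→P: (7)(-8) − (4)(4) = -72
Σ = -271
Signed area = Σ/2 = -135.5 (negative ⇒ clockwise traversal).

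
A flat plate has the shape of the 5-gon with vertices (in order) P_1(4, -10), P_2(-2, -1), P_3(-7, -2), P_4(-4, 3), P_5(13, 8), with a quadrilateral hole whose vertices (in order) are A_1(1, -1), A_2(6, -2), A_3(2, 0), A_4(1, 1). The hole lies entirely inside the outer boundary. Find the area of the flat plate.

Outer boundary:
P_1→P_2: (4)(-1) − (-2)(-10) = -24
P_2→P_3: (-2)(-2) − (-7)(-1) = -3
P_3→P_4: (-7)(3) − (-4)(-2) = -29
P_4→P_5: (-4)(8) − (13)(3) = -71
P_5→P_1: (13)(-10) − (4)(8) = -162
Σ = -289
Area = |Σ|/2 = 144.5.
Hole:
A_1→A_2: (1)(-2) − (6)(-1) = 4
A_2→A_3: (6)(0) − (2)(-2) = 4
A_3→A_4: (2)(1) − (1)(0) = 2
A_4→A_1: (1)(-1) − (1)(1) = -2
Σ = 8
Area = |Σ|/2 = 4.
Net area = 144.5 − 4 = 140.5.

140.5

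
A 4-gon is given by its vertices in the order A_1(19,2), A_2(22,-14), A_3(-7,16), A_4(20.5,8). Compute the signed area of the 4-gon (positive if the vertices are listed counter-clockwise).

Cross-terms: -310, 254, -384, -111  ⇒  Σ = -551
Signed area = Σ/2 = -275.5 (negative ⇒ clockwise traversal).

-275.5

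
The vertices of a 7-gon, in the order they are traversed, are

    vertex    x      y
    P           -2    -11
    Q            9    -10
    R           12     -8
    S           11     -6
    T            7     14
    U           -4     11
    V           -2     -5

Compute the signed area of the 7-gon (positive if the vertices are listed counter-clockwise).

283

Σ = (119) + (48) + (16) + (196) + (133) + (42) + (12) = 566
Signed area = Σ/2 = 283 (positive ⇒ counter-clockwise traversal).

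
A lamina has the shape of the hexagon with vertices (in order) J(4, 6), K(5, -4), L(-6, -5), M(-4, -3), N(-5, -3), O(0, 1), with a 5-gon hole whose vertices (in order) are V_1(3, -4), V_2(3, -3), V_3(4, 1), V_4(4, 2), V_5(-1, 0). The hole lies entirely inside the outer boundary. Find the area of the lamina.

Outer boundary:
Apply Gauss's area formula: 2A = Σ (x_i·y_{i+1} − x_{i+1}·y_i), indices taken mod 6.
Cross-terms: -46, -49, -2, -3, -5, -4  ⇒  Σ = -109
Area = |Σ|/2 = 54.5.
Hole:
Apply the shoelace (surveyor's) formula: 2A = Σ (x_i·y_{i+1} − x_{i+1}·y_i), indices taken mod 5.
Σ = (3) + (15) + (4) + (2) + (4) = 28
Area = |Σ|/2 = 14.
Net area = 54.5 − 14 = 40.5.

40.5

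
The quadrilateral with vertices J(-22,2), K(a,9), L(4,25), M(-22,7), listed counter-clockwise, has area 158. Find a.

-6

Write out the shoelace sum; only the two edges meeting at K involve a:
2·Area = [((-22)·9 − a·2) + (a·25 − 4·9)] + 688
       = 23·a + 454 = 316
⇒ a = -6.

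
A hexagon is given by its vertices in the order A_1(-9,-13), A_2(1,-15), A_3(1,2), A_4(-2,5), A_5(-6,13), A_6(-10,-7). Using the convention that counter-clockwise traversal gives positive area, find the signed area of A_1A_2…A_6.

Apply the shoelace formula: 2A = Σ (x_i·y_{i+1} − x_{i+1}·y_i), indices taken mod 6.
Σ = (148) + (17) + (9) + (4) + (172) + (67) = 417
Signed area = Σ/2 = 208.5 (positive ⇒ counter-clockwise traversal).

208.5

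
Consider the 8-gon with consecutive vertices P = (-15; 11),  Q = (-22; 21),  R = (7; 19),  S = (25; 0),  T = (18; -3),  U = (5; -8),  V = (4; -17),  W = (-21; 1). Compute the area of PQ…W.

Apply the shoelace (surveyor's) formula: 2A = Σ (x_i·y_{i+1} − x_{i+1}·y_i), indices taken mod 8.
Σ = (-73) + (-565) + (-475) + (-75) + (-129) + (-53) + (-353) + (-216) = -1939
Area = |Σ|/2 = 969.5.

969.5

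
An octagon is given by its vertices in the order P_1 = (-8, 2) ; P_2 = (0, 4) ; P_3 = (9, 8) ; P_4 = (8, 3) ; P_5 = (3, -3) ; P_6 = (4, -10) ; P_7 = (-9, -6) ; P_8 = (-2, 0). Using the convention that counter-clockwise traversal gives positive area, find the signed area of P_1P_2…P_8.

Apply the surveyor's formula: 2A = Σ (x_i·y_{i+1} − x_{i+1}·y_i), indices taken mod 8.
Σ = (-32) + (-36) + (-37) + (-33) + (-18) + (-114) + (-12) + (-4) = -286
Signed area = Σ/2 = -143 (negative ⇒ clockwise traversal).

-143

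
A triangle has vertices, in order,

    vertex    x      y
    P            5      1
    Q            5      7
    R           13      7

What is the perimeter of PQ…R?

|PQ| = √((0)² + (6)²) = √36 = 6
|QR| = √((8)² + (0)²) = √64 = 8
|RP| = √((-8)² + (-6)²) = √100 = 10
Perimeter = 6 + 8 + 10 = 24.

24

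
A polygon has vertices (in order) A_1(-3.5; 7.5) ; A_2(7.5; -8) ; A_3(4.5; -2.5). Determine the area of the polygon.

7

Apply the shoelace formula: 2A = Σ (x_i·y_{i+1} − x_{i+1}·y_i), indices taken mod 3.
Cross-terms: -28.25, 17.25, 25  ⇒  Σ = 14
Area = |Σ|/2 = 7.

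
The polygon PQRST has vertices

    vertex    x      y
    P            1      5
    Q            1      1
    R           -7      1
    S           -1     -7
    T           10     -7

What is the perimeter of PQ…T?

|PQ| = √((0)² + (-4)²) = √16 = 4
|QR| = √((-8)² + (0)²) = √64 = 8
|RS| = √((6)² + (-8)²) = √100 = 10
|ST| = √((11)² + (0)²) = √121 = 11
|TP| = √((-9)² + (12)²) = √225 = 15
Perimeter = 4 + 8 + 10 + 11 + 15 = 48.

48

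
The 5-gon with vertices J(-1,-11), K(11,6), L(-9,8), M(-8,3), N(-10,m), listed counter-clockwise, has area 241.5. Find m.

Write out the shoelace sum; only the two edges meeting at N involve m:
2·Area = [((-8)·m − (-10)·3) + ((-10)·(-11) − (-1)·m)] + 294
       = -7·m + 434 = 483
⇒ m = -7.

-7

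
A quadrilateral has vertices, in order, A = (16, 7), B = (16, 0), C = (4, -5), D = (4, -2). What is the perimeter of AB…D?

38

|AB| = √((0)² + (-7)²) = √49 = 7
|BC| = √((-12)² + (-5)²) = √169 = 13
|CD| = √((0)² + (3)²) = √9 = 3
|DA| = √((12)² + (9)²) = √225 = 15
Perimeter = 7 + 13 + 3 + 15 = 38.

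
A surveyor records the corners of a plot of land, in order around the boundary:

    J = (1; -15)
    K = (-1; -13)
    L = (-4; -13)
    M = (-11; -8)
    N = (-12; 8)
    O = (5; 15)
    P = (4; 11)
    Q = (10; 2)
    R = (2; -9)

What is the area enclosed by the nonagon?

Cross-terms: -28, -39, -111, -184, -220, -5, -102, -94, -21  ⇒  Σ = -804
Area = |Σ|/2 = 402.

402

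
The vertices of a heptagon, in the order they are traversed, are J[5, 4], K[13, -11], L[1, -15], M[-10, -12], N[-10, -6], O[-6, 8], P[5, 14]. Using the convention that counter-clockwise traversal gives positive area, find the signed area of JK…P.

-401.5

Apply the surveyor's formula: 2A = Σ (x_i·y_{i+1} − x_{i+1}·y_i), indices taken mod 7.
Σ = (-107) + (-184) + (-162) + (-60) + (-116) + (-124) + (-50) = -803
Signed area = Σ/2 = -401.5 (negative ⇒ clockwise traversal).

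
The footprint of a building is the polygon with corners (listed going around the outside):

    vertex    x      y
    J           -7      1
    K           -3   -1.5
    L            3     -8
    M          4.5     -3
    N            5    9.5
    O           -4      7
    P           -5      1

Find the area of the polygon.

Σ = (13.5) + (28.5) + (27) + (57.75) + (73) + (31) + (2) = 232.75
Area = |Σ|/2 = 116.375.

116.375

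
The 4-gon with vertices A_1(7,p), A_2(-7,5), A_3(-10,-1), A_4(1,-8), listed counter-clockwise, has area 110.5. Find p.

-1

Write out the shoelace sum; only the two edges meeting at A_1 involve p:
2·Area = [(1·p − 7·(-8)) + (7·5 − (-7)·p)] + 138
       = 8·p + 229 = 221
⇒ p = -1.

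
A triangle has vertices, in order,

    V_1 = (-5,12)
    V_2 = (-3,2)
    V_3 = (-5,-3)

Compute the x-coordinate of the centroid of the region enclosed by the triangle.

-13/3

Apply the shoelace (surveyor's) formula. First the cross-terms c_i = x_i·y_{i+1} − x_{i+1}·y_i:
  26, 19, -75  ⇒  2A = -30, A = -15.
Then Σ (x_i + x_{i+1})·c_i = 390, so x̄ = 390 / (6·(-15)) = -13/3.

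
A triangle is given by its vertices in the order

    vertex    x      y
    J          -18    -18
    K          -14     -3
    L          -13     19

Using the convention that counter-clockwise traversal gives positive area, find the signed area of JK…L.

Cross-terms: -198, -305, 576  ⇒  Σ = 73
Signed area = Σ/2 = 36.5 (positive ⇒ counter-clockwise traversal).

36.5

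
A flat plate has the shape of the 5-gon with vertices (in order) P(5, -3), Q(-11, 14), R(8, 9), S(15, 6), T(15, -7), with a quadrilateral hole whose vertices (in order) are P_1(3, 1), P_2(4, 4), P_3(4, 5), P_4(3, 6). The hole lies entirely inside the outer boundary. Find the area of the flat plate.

230

Outer boundary:
Σ = (37) + (-211) + (-87) + (-195) + (-10) = -466
Area = |Σ|/2 = 233.
Hole:
Apply the shoelace formula: 2A = Σ (x_i·y_{i+1} − x_{i+1}·y_i), indices taken mod 4.
Cross-terms: 8, 4, 9, -15  ⇒  Σ = 6
Area = |Σ|/2 = 3.
Net area = 233 − 3 = 230.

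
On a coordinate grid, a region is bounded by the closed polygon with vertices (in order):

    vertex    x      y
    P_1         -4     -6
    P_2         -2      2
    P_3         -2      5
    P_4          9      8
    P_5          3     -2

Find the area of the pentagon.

77.5

Apply Gauss's area formula: 2A = Σ (x_i·y_{i+1} − x_{i+1}·y_i), indices taken mod 5.
Σ = (-20) + (-6) + (-61) + (-42) + (-26) = -155
Area = |Σ|/2 = 77.5.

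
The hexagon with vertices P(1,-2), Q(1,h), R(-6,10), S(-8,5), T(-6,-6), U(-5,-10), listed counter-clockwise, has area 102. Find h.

2

Write out the shoelace sum; only the two edges meeting at Q involve h:
2·Area = [(1·h − 1·(-2)) + (1·10 − (-6)·h)] + 178
       = 7·h + 190 = 204
⇒ h = 2.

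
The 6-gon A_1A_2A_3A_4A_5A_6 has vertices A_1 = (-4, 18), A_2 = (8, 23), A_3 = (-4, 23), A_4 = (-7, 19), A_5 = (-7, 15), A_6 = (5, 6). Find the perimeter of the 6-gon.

|A_1A_2| = √((12)² + (5)²) = √169 = 13
|A_2A_3| = √((-12)² + (0)²) = √144 = 12
|A_3A_4| = √((-3)² + (-4)²) = √25 = 5
|A_4A_5| = √((0)² + (-4)²) = √16 = 4
|A_5A_6| = √((12)² + (-9)²) = √225 = 15
|A_6A_1| = √((-9)² + (12)²) = √225 = 15
Perimeter = 13 + 12 + 5 + 4 + 15 + 15 = 64.

64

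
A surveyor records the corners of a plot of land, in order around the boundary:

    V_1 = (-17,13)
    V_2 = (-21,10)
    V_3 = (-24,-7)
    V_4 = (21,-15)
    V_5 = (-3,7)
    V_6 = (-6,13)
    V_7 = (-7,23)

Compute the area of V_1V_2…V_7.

677.5

Cross-terms: 103, 387, 507, 102, 3, -47, 300  ⇒  Σ = 1355
Area = |Σ|/2 = 677.5.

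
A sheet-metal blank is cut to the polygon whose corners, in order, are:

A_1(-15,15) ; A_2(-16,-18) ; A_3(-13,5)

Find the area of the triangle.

38

Cross-terms: 510, -314, -120  ⇒  Σ = 76
Area = |Σ|/2 = 38.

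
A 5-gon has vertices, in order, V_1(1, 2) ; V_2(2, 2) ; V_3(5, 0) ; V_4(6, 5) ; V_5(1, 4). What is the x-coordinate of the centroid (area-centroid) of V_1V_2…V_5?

164/45

Apply the shoelace (surveyor's) formula. First the cross-terms c_i = x_i·y_{i+1} − x_{i+1}·y_i:
  -2, -10, 25, 19, -2  ⇒  2A = 30, A = 15.
Then Σ (x_i + x_{i+1})·c_i = 328, so x̄ = 328 / (6·15) = 164/45.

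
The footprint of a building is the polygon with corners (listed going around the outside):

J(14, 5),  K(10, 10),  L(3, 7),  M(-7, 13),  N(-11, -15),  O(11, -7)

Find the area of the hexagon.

430.5

Apply the surveyor's formula: 2A = Σ (x_i·y_{i+1} − x_{i+1}·y_i), indices taken mod 6.
J→K: (14)(10) − (10)(5) = 90
K→L: (10)(7) − (3)(10) = 40
L→M: (3)(13) − (-7)(7) = 88
M→N: (-7)(-15) − (-11)(13) = 248
N→O: (-11)(-7) − (11)(-15) = 242
O→J: (11)(5) − (14)(-7) = 153
Σ = 861
Area = |Σ|/2 = 430.5.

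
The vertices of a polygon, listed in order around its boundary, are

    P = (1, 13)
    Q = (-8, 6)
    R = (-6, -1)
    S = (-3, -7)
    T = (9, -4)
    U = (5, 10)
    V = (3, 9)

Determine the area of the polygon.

211.5

Apply the shoelace formula: 2A = Σ (x_i·y_{i+1} − x_{i+1}·y_i), indices taken mod 7.
Σ = (110) + (44) + (39) + (75) + (110) + (15) + (30) = 423
Area = |Σ|/2 = 211.5.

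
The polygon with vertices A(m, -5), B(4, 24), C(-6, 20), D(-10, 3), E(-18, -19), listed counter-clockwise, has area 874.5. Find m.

23

The doubled signed area Σ (x_i y_{i+1} − x_{i+1} y_i) is linear in m.
With m=0 it equals 760; the coefficient of m is 43 (from the two edges through A).
So 43·m + 760 = 2·874.5 = 1749 ⇒ m = 23.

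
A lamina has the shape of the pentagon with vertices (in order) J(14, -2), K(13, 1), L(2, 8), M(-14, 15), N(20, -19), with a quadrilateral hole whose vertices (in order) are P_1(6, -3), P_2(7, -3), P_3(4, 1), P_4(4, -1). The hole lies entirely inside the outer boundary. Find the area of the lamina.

Outer boundary:
Σ = (40) + (102) + (142) + (-34) + (226) = 476
Area = |Σ|/2 = 238.
Hole:
Apply the shoelace formula: 2A = Σ (x_i·y_{i+1} − x_{i+1}·y_i), indices taken mod 4.
Σ = (3) + (19) + (-8) + (-6) = 8
Area = |Σ|/2 = 4.
Net area = 238 − 4 = 234.

234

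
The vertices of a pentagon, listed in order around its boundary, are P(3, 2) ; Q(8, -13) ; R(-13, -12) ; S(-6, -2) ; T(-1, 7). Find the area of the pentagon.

Apply the surveyor's formula: 2A = Σ (x_i·y_{i+1} − x_{i+1}·y_i), indices taken mod 5.
P→Q: (3)(-13) − (8)(2) = -55
Q→R: (8)(-12) − (-13)(-13) = -265
R→S: (-13)(-2) − (-6)(-12) = -46
S→T: (-6)(7) − (-1)(-2) = -44
T→P: (-1)(2) − (3)(7) = -23
Σ = -433
Area = |Σ|/2 = 216.5.

216.5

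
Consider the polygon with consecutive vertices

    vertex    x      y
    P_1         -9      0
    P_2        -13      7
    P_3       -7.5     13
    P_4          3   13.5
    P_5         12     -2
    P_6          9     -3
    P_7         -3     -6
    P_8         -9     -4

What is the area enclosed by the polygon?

323.375

Apply the shoelace formula: 2A = Σ (x_i·y_{i+1} − x_{i+1}·y_i), indices taken mod 8.
Σ = (-63) + (-116.5) + (-140.25) + (-168) + (-18) + (-63) + (-42) + (-36) = -646.75
Area = |Σ|/2 = 323.375.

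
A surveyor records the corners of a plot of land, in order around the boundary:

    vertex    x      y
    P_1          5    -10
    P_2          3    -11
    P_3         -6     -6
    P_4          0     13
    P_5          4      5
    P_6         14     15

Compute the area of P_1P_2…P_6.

232

Cross-terms: -25, -84, -78, -52, -10, -215  ⇒  Σ = -464
Area = |Σ|/2 = 232.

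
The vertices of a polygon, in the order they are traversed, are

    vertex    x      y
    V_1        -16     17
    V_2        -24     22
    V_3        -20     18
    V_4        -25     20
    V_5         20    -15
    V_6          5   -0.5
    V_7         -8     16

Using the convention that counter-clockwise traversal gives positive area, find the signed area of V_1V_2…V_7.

175

Apply the shoelace formula: 2A = Σ (x_i·y_{i+1} − x_{i+1}·y_i), indices taken mod 7.
Σ = (56) + (8) + (50) + (-25) + (65) + (76) + (120) = 350
Signed area = Σ/2 = 175 (positive ⇒ counter-clockwise traversal).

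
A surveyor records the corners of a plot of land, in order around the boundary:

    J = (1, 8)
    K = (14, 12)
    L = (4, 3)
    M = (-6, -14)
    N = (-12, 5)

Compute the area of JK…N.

221.5

Apply the surveyor's formula: 2A = Σ (x_i·y_{i+1} − x_{i+1}·y_i), indices taken mod 5.
Σ = (-100) + (-6) + (-38) + (-198) + (-101) = -443
Area = |Σ|/2 = 221.5.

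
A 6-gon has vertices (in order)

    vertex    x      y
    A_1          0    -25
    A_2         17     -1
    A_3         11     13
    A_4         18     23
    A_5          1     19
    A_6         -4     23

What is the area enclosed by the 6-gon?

597

A_1→A_2: (0)(-1) − (17)(-25) = 425
A_2→A_3: (17)(13) − (11)(-1) = 232
A_3→A_4: (11)(23) − (18)(13) = 19
A_4→A_5: (18)(19) − (1)(23) = 319
A_5→A_6: (1)(23) − (-4)(19) = 99
A_6→A_1: (-4)(-25) − (0)(23) = 100
Σ = 1194
Area = |Σ|/2 = 597.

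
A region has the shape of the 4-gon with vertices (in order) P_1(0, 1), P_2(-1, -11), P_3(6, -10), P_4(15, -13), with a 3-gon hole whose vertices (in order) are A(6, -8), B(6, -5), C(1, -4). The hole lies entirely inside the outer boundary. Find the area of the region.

Outer boundary:
Apply Gauss's area formula: 2A = Σ (x_i·y_{i+1} − x_{i+1}·y_i), indices taken mod 4.
Cross-terms: 1, 76, 72, 15  ⇒  Σ = 164
Area = |Σ|/2 = 82.
Hole:
A→B: (6)(-5) − (6)(-8) = 18
B→C: (6)(-4) − (1)(-5) = -19
C→A: (1)(-8) − (6)(-4) = 16
Σ = 15
Area = |Σ|/2 = 7.5.
Net area = 82 − 7.5 = 74.5.

74.5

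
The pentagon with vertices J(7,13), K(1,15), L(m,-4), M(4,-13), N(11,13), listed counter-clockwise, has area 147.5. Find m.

Write out the shoelace sum; only the two edges meeting at L involve m:
2·Area = [(1·(-4) − m·15) + (m·(-13) − 4·(-4))] + 339
       = -28·m + 351 = 295
⇒ m = 2.

2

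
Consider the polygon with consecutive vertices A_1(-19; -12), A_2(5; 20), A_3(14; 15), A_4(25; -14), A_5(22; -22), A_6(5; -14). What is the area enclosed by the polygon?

Σ = (-320) + (-205) + (-571) + (-242) + (-198) + (-326) = -1862
Area = |Σ|/2 = 931.

931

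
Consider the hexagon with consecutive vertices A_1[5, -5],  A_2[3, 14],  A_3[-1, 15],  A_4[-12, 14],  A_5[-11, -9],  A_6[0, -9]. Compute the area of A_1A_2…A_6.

358

Σ = (85) + (59) + (166) + (262) + (99) + (45) = 716
Area = |Σ|/2 = 358.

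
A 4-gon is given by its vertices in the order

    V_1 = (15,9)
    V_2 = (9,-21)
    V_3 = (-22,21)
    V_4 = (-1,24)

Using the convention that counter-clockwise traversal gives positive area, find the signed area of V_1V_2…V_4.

-772.5

Apply Gauss's area formula: 2A = Σ (x_i·y_{i+1} − x_{i+1}·y_i), indices taken mod 4.
Σ = (-396) + (-273) + (-507) + (-369) = -1545
Signed area = Σ/2 = -772.5 (negative ⇒ clockwise traversal).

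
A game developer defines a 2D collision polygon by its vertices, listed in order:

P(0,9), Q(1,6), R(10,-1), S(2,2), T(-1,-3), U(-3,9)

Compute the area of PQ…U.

Apply Gauss's area formula: 2A = Σ (x_i·y_{i+1} − x_{i+1}·y_i), indices taken mod 6.
Cross-terms: -9, -61, 22, -4, -18, -27  ⇒  Σ = -97
Area = |Σ|/2 = 48.5.

48.5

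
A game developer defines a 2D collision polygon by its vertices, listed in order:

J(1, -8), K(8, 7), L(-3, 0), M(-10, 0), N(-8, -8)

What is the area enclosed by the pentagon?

Apply the shoelace formula: 2A = Σ (x_i·y_{i+1} − x_{i+1}·y_i), indices taken mod 5.
Σ = (71) + (21) + (0) + (80) + (72) = 244
Area = |Σ|/2 = 122.

122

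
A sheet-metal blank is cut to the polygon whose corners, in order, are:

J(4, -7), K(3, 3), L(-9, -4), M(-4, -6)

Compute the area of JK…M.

69

Apply the surveyor's formula: 2A = Σ (x_i·y_{i+1} − x_{i+1}·y_i), indices taken mod 4.
Cross-terms: 33, 15, 38, 52  ⇒  Σ = 138
Area = |Σ|/2 = 69.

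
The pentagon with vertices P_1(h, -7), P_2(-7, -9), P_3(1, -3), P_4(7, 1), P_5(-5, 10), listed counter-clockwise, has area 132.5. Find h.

The doubled signed area Σ (x_i y_{i+1} − x_{i+1} y_i) is linear in h.
With h=0 it equals 113; the coefficient of h is -19 (from the two edges through P_1).
So -19·h + 113 = 2·132.5 = 265 ⇒ h = -8.

-8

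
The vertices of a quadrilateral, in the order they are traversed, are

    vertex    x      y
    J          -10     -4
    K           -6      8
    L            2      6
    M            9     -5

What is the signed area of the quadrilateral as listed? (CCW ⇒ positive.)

Apply the shoelace (surveyor's) formula: 2A = Σ (x_i·y_{i+1} − x_{i+1}·y_i), indices taken mod 4.
Σ = (-104) + (-52) + (-64) + (-86) = -306
Signed area = Σ/2 = -153 (negative ⇒ clockwise traversal).

-153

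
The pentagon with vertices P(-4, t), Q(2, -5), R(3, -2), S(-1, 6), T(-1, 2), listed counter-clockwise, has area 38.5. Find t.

The doubled signed area Σ (x_i y_{i+1} − x_{i+1} y_i) is linear in t.
With t=0 it equals 59; the coefficient of t is -3 (from the two edges through P).
So -3·t + 59 = 2·38.5 = 77 ⇒ t = -6.

-6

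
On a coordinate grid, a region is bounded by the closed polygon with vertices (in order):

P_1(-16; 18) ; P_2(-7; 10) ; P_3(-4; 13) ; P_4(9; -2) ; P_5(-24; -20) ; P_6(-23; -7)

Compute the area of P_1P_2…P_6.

Σ = (-34) + (-51) + (-109) + (-228) + (-292) + (-526) = -1240
Area = |Σ|/2 = 620.

620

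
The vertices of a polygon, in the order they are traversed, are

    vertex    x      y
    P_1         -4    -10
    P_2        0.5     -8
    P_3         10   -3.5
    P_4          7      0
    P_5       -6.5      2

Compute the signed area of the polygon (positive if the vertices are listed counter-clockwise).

Apply the shoelace (surveyor's) formula: 2A = Σ (x_i·y_{i+1} − x_{i+1}·y_i), indices taken mod 5.
Σ = (37) + (78.25) + (24.5) + (14) + (73) = 226.75
Signed area = Σ/2 = 113.375 (positive ⇒ counter-clockwise traversal).

113.375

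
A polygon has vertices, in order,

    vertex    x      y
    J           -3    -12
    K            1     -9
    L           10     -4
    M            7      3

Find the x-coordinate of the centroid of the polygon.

Apply the shoelace (surveyor's) formula. First the cross-terms c_i = x_i·y_{i+1} − x_{i+1}·y_i:
  39, 86, 58, -75  ⇒  2A = 108, A = 54.
Then Σ (x_i + x_{i+1})·c_i = 1554, so x̄ = 1554 / (6·54) = 259/54.

259/54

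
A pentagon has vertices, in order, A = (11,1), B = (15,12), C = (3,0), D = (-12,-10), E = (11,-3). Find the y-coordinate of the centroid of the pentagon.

-199/241

Apply the shoelace formula. First the cross-terms c_i = x_i·y_{i+1} − x_{i+1}·y_i:
  117, -36, -30, 146, 44  ⇒  2A = 241, A = 120.5.
Then Σ (y_i + y_{i+1})·c_i = -597, so ȳ = -597 / (6·120.5) = -199/241.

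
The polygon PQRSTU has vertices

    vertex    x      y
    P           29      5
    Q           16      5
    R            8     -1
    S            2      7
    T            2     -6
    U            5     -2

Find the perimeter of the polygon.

76

|PQ| = √((-13)² + (0)²) = √169 = 13
|QR| = √((-8)² + (-6)²) = √100 = 10
|RS| = √((-6)² + (8)²) = √100 = 10
|ST| = √((0)² + (-13)²) = √169 = 13
|TU| = √((3)² + (4)²) = √25 = 5
|UP| = √((24)² + (7)²) = √625 = 25
Perimeter = 13 + 10 + 10 + 13 + 5 + 25 = 76.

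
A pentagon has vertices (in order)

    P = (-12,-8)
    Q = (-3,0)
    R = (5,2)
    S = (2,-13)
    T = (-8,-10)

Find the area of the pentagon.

139.5

Cross-terms: -24, -6, -69, -124, -56  ⇒  Σ = -279
Area = |Σ|/2 = 139.5.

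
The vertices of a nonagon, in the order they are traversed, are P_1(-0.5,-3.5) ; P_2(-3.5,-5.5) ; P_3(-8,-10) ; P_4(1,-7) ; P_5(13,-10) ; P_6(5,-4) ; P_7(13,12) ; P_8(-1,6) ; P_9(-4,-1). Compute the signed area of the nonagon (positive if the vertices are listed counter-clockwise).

Cross-terms: -9.5, -9, 66, 81, -2, 112, 90, 25, 13.5  ⇒  Σ = 367
Signed area = Σ/2 = 183.5 (positive ⇒ counter-clockwise traversal).

183.5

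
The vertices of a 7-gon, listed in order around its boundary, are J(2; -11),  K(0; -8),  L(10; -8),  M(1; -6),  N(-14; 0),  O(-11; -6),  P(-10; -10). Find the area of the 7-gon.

96

Apply Gauss's area formula: 2A = Σ (x_i·y_{i+1} − x_{i+1}·y_i), indices taken mod 7.
Σ = (-16) + (80) + (-52) + (-84) + (84) + (50) + (130) = 192
Area = |Σ|/2 = 96.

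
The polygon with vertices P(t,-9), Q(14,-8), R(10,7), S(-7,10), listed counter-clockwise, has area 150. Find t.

The doubled signed area Σ (x_i y_{i+1} − x_{i+1} y_i) is linear in t.
With t=0 it equals 516; the coefficient of t is -18 (from the two edges through P).
So -18·t + 516 = 2·150 = 300 ⇒ t = 12.

12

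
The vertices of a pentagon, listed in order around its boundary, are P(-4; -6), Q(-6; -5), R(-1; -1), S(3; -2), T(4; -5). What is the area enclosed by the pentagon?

Apply Gauss's area formula: 2A = Σ (x_i·y_{i+1} − x_{i+1}·y_i), indices taken mod 5.
P→Q: (-4)(-5) − (-6)(-6) = -16
Q→R: (-6)(-1) − (-1)(-5) = 1
R→S: (-1)(-2) − (3)(-1) = 5
S→T: (3)(-5) − (4)(-2) = -7
T→P: (4)(-6) − (-4)(-5) = -44
Σ = -61
Area = |Σ|/2 = 30.5.

30.5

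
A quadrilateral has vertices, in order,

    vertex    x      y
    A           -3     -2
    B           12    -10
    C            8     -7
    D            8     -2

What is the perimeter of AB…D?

38

|AB| = √((15)² + (-8)²) = √289 = 17
|BC| = √((-4)² + (3)²) = √25 = 5
|CD| = √((0)² + (5)²) = √25 = 5
|DA| = √((-11)² + (0)²) = √121 = 11
Perimeter = 17 + 5 + 5 + 11 = 38.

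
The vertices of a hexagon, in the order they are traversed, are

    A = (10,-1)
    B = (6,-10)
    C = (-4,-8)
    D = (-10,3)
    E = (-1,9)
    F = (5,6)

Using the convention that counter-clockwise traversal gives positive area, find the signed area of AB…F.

Apply the surveyor's formula: 2A = Σ (x_i·y_{i+1} − x_{i+1}·y_i), indices taken mod 6.
A→B: (10)(-10) − (6)(-1) = -94
B→C: (6)(-8) − (-4)(-10) = -88
C→D: (-4)(3) − (-10)(-8) = -92
D→E: (-10)(9) − (-1)(3) = -87
E→F: (-1)(6) − (5)(9) = -51
F→A: (5)(-1) − (10)(6) = -65
Σ = -477
Signed area = Σ/2 = -238.5 (negative ⇒ clockwise traversal).

-238.5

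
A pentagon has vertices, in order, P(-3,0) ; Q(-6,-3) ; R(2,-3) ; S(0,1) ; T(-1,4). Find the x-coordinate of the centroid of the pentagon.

Apply the shoelace (surveyor's) formula. First the cross-terms c_i = x_i·y_{i+1} − x_{i+1}·y_i:
  9, 24, 2, 1, 12  ⇒  2A = 48, A = 24.
Then Σ (x_i + x_{i+1})·c_i = -222, so x̄ = -222 / (6·24) = -37/24.

-37/24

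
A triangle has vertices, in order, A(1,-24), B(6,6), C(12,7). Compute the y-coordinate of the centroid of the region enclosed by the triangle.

Apply the shoelace (surveyor's) formula. First the cross-terms c_i = x_i·y_{i+1} − x_{i+1}·y_i:
  150, -30, -295  ⇒  2A = -175, A = -87.5.
Then Σ (y_i + y_{i+1})·c_i = 1925, so ȳ = 1925 / (6·(-87.5)) = -11/3.

-11/3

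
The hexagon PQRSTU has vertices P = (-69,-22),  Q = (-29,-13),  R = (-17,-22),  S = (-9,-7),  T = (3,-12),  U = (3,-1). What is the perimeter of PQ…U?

172

|PQ| = √((40)² + (9)²) = √1681 = 41
|QR| = √((12)² + (-9)²) = √225 = 15
|RS| = √((8)² + (15)²) = √289 = 17
|ST| = √((12)² + (-5)²) = √169 = 13
|TU| = √((0)² + (11)²) = √121 = 11
|UP| = √((-72)² + (-21)²) = √5625 = 75
Perimeter = 41 + 15 + 17 + 13 + 11 + 75 = 172.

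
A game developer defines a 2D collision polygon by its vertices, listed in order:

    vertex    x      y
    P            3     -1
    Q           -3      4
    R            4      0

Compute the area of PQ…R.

Apply the shoelace formula: 2A = Σ (x_i·y_{i+1} − x_{i+1}·y_i), indices taken mod 3.
Σ = (9) + (-16) + (-4) = -11
Area = |Σ|/2 = 5.5.

5.5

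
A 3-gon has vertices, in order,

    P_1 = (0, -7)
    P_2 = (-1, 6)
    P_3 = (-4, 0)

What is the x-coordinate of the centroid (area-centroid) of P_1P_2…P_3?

Apply the surveyor's formula. First the cross-terms c_i = x_i·y_{i+1} − x_{i+1}·y_i:
  -7, 24, 28  ⇒  2A = 45, A = 22.5.
Then Σ (x_i + x_{i+1})·c_i = -225, so x̄ = -225 / (6·22.5) = -5/3.

-5/3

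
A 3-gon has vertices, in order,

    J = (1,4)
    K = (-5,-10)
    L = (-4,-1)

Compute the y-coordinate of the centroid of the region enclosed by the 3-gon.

-7/3

Apply the shoelace (surveyor's) formula. First the cross-terms c_i = x_i·y_{i+1} − x_{i+1}·y_i:
  10, -35, -15  ⇒  2A = -40, A = -20.
Then Σ (y_i + y_{i+1})·c_i = 280, so ȳ = 280 / (6·(-20)) = -7/3.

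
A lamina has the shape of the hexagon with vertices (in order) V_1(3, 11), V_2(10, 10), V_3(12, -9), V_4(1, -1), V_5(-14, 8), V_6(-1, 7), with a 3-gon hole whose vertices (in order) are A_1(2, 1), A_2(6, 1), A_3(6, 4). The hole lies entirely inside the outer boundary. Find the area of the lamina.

204.5

Outer boundary:
Apply Gauss's area formula: 2A = Σ (x_i·y_{i+1} − x_{i+1}·y_i), indices taken mod 6.
Σ = (-80) + (-210) + (-3) + (-6) + (-90) + (-32) = -421
Area = |Σ|/2 = 210.5.
Hole:
Apply the surveyor's formula: 2A = Σ (x_i·y_{i+1} − x_{i+1}·y_i), indices taken mod 3.
A_1→A_2: (2)(1) − (6)(1) = -4
A_2→A_3: (6)(4) − (6)(1) = 18
A_3→A_1: (6)(1) − (2)(4) = -2
Σ = 12
Area = |Σ|/2 = 6.
Net area = 210.5 − 6 = 204.5.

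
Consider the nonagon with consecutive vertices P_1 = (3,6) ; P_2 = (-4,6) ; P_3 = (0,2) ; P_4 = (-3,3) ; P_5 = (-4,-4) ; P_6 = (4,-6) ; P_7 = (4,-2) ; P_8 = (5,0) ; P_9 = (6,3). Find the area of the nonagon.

86

P_1→P_2: (3)(6) − (-4)(6) = 42
P_2→P_3: (-4)(2) − (0)(6) = -8
P_3→P_4: (0)(3) − (-3)(2) = 6
P_4→P_5: (-3)(-4) − (-4)(3) = 24
P_5→P_6: (-4)(-6) − (4)(-4) = 40
P_6→P_7: (4)(-2) − (4)(-6) = 16
P_7→P_8: (4)(0) − (5)(-2) = 10
P_8→P_9: (5)(3) − (6)(0) = 15
P_9→P_1: (6)(6) − (3)(3) = 27
Σ = 172
Area = |Σ|/2 = 86.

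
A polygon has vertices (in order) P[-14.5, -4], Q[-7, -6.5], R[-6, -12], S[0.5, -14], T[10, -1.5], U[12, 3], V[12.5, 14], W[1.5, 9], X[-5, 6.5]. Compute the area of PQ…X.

389.75

Apply Gauss's area formula: 2A = Σ (x_i·y_{i+1} − x_{i+1}·y_i), indices taken mod 9.
Σ = (66.25) + (45) + (90) + (139.25) + (48) + (130.5) + (91.5) + (54.75) + (114.25) = 779.5
Area = |Σ|/2 = 389.75.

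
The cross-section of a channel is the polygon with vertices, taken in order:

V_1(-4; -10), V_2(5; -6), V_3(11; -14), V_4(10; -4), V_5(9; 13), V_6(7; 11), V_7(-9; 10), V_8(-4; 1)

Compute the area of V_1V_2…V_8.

292

Apply the shoelace (surveyor's) formula: 2A = Σ (x_i·y_{i+1} − x_{i+1}·y_i), indices taken mod 8.
Σ = (74) + (-4) + (96) + (166) + (8) + (169) + (31) + (44) = 584
Area = |Σ|/2 = 292.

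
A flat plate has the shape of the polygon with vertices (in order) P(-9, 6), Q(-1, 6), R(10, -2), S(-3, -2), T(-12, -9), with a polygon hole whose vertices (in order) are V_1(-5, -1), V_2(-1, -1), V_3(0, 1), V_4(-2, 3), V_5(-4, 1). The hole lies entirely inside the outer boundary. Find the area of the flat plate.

Outer boundary:
Σ = (-48) + (-58) + (-26) + (3) + (-153) = -282
Area = |Σ|/2 = 141.
Hole:
V_1→V_2: (-5)(-1) − (-1)(-1) = 4
V_2→V_3: (-1)(1) − (0)(-1) = -1
V_3→V_4: (0)(3) − (-2)(1) = 2
V_4→V_5: (-2)(1) − (-4)(3) = 10
V_5→V_1: (-4)(-1) − (-5)(1) = 9
Σ = 24
Area = |Σ|/2 = 12.
Net area = 141 − 12 = 129.

129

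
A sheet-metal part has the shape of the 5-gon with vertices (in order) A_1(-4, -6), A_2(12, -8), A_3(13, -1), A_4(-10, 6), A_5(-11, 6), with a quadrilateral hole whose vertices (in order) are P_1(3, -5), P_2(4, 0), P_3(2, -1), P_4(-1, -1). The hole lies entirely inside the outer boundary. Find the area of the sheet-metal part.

169.5

Outer boundary:
Cross-terms: 104, 92, 68, 6, 90  ⇒  Σ = 360
Area = |Σ|/2 = 180.
Hole:
Apply Gauss's area formula: 2A = Σ (x_i·y_{i+1} − x_{i+1}·y_i), indices taken mod 4.
Cross-terms: 20, -4, -3, 8  ⇒  Σ = 21
Area = |Σ|/2 = 10.5.
Net area = 180 − 10.5 = 169.5.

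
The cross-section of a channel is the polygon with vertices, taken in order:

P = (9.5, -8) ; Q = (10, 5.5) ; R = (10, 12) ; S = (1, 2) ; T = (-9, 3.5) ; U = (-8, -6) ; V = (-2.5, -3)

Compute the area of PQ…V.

Apply Gauss's area formula: 2A = Σ (x_i·y_{i+1} − x_{i+1}·y_i), indices taken mod 7.
Σ = (132.25) + (65) + (8) + (21.5) + (82) + (9) + (48.5) = 366.25
Area = |Σ|/2 = 183.125.

183.125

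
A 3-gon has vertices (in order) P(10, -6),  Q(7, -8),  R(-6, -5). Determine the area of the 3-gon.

Apply the surveyor's formula: 2A = Σ (x_i·y_{i+1} − x_{i+1}·y_i), indices taken mod 3.
Σ = (-38) + (-83) + (86) = -35
Area = |Σ|/2 = 17.5.

17.5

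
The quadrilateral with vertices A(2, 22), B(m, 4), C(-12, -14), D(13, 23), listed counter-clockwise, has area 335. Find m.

The doubled signed area Σ (x_i y_{i+1} − x_{i+1} y_i) is linear in m.
With m=0 it equals 202; the coefficient of m is -36 (from the two edges through B).
So -36·m + 202 = 2·335 = 670 ⇒ m = -13.

-13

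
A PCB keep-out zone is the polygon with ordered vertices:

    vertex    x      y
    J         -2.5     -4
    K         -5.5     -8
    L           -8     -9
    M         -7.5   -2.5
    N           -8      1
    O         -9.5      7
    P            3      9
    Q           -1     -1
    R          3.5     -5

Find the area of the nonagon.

Apply the surveyor's formula: 2A = Σ (x_i·y_{i+1} − x_{i+1}·y_i), indices taken mod 9.
Σ = (-2) + (-14.5) + (-47.5) + (-27.5) + (-46.5) + (-106.5) + (6) + (8.5) + (-26.5) = -256.5
Area = |Σ|/2 = 128.25.

128.25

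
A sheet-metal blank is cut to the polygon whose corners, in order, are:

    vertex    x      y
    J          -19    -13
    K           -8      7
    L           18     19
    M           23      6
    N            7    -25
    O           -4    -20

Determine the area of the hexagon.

1014.5

Apply Gauss's area formula: 2A = Σ (x_i·y_{i+1} − x_{i+1}·y_i), indices taken mod 6.
Cross-terms: -237, -278, -329, -617, -240, -328  ⇒  Σ = -2029
Area = |Σ|/2 = 1014.5.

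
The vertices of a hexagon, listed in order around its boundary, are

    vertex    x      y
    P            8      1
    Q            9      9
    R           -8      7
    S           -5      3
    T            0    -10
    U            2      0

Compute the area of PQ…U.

Cross-terms: 63, 135, 11, 50, 20, 2  ⇒  Σ = 281
Area = |Σ|/2 = 140.5.

140.5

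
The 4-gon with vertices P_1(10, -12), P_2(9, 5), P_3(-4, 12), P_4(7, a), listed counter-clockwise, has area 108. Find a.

The doubled signed area Σ (x_i y_{i+1} − x_{i+1} y_i) is linear in a.
With a=0 it equals 118; the coefficient of a is -14 (from the two edges through P_4).
So -14·a + 118 = 2·108 = 216 ⇒ a = -7.

-7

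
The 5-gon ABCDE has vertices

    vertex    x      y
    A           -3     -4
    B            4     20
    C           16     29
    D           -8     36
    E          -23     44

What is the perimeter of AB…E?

|AB| = √((7)² + (24)²) = √625 = 25
|BC| = √((12)² + (9)²) = √225 = 15
|CD| = √((-24)² + (7)²) = √625 = 25
|DE| = √((-15)² + (8)²) = √289 = 17
|EA| = √((20)² + (-48)²) = √2704 = 52
Perimeter = 25 + 15 + 25 + 17 + 52 = 134.

134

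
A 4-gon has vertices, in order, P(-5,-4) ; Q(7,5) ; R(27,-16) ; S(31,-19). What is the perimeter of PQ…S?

88

|PQ| = √((12)² + (9)²) = √225 = 15
|QR| = √((20)² + (-21)²) = √841 = 29
|RS| = √((4)² + (-3)²) = √25 = 5
|SP| = √((-36)² + (15)²) = √1521 = 39
Perimeter = 15 + 29 + 5 + 39 = 88.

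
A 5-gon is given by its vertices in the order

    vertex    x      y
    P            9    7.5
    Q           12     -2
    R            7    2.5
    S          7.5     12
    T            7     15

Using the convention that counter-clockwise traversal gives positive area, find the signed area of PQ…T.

-26.375

Apply Gauss's area formula: 2A = Σ (x_i·y_{i+1} − x_{i+1}·y_i), indices taken mod 5.
P→Q: (9)(-2) − (12)(7.5) = -108
Q→R: (12)(2.5) − (7)(-2) = 44
R→S: (7)(12) − (7.5)(2.5) = 65.25
S→T: (7.5)(15) − (7)(12) = 28.5
T→P: (7)(7.5) − (9)(15) = -82.5
Σ = -52.75
Signed area = Σ/2 = -26.375 (negative ⇒ clockwise traversal).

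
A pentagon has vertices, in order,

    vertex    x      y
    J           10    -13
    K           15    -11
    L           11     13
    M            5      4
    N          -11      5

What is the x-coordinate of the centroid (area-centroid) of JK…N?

1583/271

Apply the surveyor's formula. First the cross-terms c_i = x_i·y_{i+1} − x_{i+1}·y_i:
  85, 316, -21, 69, 93  ⇒  2A = 542, A = 271.
Then Σ (x_i + x_{i+1})·c_i = 9498, so x̄ = 9498 / (6·271) = 1583/271.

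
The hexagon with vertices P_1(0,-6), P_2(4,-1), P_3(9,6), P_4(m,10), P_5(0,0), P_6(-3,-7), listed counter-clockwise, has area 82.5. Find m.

0

Write out the shoelace sum; only the two edges meeting at P_4 involve m:
2·Area = [(9·10 − m·6) + (m·0 − 0·10)] + 75
       = -6·m + 165 = 165
⇒ m = 0.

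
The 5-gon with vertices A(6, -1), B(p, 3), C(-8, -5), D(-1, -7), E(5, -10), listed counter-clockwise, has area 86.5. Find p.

5

The doubled signed area Σ (x_i y_{i+1} − x_{i+1} y_i) is linear in p.
With p=0 it equals 193; the coefficient of p is -4 (from the two edges through B).
So -4·p + 193 = 2·86.5 = 173 ⇒ p = 5.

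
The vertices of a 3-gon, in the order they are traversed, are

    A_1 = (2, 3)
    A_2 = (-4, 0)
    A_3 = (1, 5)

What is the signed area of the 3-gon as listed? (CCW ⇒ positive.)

Σ = (12) + (-20) + (-7) = -15
Signed area = Σ/2 = -7.5 (negative ⇒ clockwise traversal).

-7.5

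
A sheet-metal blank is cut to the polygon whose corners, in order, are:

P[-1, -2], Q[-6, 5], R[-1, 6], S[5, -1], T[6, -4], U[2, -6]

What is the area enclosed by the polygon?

P→Q: (-1)(5) − (-6)(-2) = -17
Q→R: (-6)(6) − (-1)(5) = -31
R→S: (-1)(-1) − (5)(6) = -29
S→T: (5)(-4) − (6)(-1) = -14
T→U: (6)(-6) − (2)(-4) = -28
U→P: (2)(-2) − (-1)(-6) = -10
Σ = -129
Area = |Σ|/2 = 64.5.

64.5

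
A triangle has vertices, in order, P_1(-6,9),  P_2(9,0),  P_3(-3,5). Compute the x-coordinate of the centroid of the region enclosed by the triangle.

0

Apply the shoelace formula. First the cross-terms c_i = x_i·y_{i+1} − x_{i+1}·y_i:
  -81, 45, 3  ⇒  2A = -33, A = -16.5.
Then Σ (x_i + x_{i+1})·c_i = 0, so x̄ = 0 / (6·(-16.5)) = 0.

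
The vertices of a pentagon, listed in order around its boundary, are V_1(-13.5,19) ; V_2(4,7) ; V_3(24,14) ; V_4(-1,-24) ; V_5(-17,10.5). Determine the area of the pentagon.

722.125

Apply Gauss's area formula: 2A = Σ (x_i·y_{i+1} − x_{i+1}·y_i), indices taken mod 5.
Cross-terms: -170.5, -112, -562, -418.5, -181.25  ⇒  Σ = -1444.25
Area = |Σ|/2 = 722.125.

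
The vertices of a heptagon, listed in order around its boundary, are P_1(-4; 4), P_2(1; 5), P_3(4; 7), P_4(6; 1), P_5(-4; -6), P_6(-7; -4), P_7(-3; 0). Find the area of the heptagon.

Cross-terms: -24, -13, -38, -32, -26, -12, -12  ⇒  Σ = -157
Area = |Σ|/2 = 78.5.

78.5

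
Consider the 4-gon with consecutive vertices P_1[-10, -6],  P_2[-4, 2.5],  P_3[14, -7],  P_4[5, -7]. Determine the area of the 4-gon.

109.5

Apply the shoelace formula: 2A = Σ (x_i·y_{i+1} − x_{i+1}·y_i), indices taken mod 4.
Σ = (-49) + (-7) + (-63) + (-100) = -219
Area = |Σ|/2 = 109.5.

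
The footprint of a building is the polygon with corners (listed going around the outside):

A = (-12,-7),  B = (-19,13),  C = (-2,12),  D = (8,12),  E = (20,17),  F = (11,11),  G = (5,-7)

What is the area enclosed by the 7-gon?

Apply the shoelace (surveyor's) formula: 2A = Σ (x_i·y_{i+1} − x_{i+1}·y_i), indices taken mod 7.
Σ = (-289) + (-202) + (-120) + (-104) + (33) + (-132) + (-119) = -933
Area = |Σ|/2 = 466.5.

466.5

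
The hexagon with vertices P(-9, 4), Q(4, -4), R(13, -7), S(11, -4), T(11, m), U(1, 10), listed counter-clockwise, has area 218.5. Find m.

12

Write out the shoelace sum; only the two edges meeting at T involve m:
2·Area = [(11·m − 11·(-4)) + (11·10 − 1·m)] + 163
       = 10·m + 317 = 437
⇒ m = 12.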